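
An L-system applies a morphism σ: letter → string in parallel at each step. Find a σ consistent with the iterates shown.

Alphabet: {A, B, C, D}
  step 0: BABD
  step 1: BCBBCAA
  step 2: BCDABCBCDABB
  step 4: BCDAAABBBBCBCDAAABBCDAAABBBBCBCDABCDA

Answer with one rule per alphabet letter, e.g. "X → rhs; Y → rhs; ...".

A->B, B->BC, C->DA, D->AA

  step 1 ⇒ step 2: BCBBCAA ⇒ BC·DA·BC·BC·DA·B·B
    A ↦ B
    B ↦ BC
    C ↦ DA
  step 0 ⇒ step 1: BABD ⇒ BC·B·BC·AA
    D ↦ AA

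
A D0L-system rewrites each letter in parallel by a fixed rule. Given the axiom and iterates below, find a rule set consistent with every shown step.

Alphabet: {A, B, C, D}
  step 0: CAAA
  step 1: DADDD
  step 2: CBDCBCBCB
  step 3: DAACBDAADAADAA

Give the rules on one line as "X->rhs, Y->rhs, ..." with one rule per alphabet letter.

A->D, B->A, C->DA, D->CB

  step 2 ⇒ step 3: CBDCBCBCB ⇒ DA·A·CB·DA·A·DA·A·DA·A
    B ↦ A
    C ↦ DA
    D ↦ CB
  step 0 ⇒ step 1: CAAA ⇒ DA·D·D·D
    A ↦ D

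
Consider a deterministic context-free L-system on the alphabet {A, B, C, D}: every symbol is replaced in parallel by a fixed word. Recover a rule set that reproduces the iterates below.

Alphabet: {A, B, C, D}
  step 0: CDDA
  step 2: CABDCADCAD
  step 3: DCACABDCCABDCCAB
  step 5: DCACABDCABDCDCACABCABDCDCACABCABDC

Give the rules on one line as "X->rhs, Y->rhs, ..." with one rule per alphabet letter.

A->C, B->A, C->D, D->CAB

  step 2 ⇒ step 3: CABDCADCAD ⇒ D·C·A·CAB·D·C·CAB·D·C·CAB
    A ↦ C
    B ↦ A
    C ↦ D
    D ↦ CAB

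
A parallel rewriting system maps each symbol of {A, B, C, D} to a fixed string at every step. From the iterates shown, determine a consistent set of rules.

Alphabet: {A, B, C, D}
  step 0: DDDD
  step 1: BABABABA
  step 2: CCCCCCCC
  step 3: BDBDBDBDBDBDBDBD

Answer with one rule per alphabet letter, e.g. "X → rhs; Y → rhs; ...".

A->C, B->C, C->BD, D->BA

  step 2 ⇒ step 3: CCCCCCCC ⇒ BD·BD·BD·BD·BD·BD·BD·BD
    C ↦ BD
  step 1 ⇒ step 2: BABABABA ⇒ C·C·C·C·C·C·C·C
    A ↦ C
  step 1 ⇒ step 2: BABABABA ⇒ C·C·C·C·C·C·C·C
    B ↦ C
  step 0 ⇒ step 1: DDDD ⇒ BA·BA·BA·BA
    D ↦ BA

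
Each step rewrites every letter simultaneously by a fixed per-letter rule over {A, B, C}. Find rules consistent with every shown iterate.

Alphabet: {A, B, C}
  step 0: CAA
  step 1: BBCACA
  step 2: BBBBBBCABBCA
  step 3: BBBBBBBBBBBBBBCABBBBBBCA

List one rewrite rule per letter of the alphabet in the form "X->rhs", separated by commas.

  step 2 ⇒ step 3: BBBBBBCABBCA ⇒ BB·BB·BB·BB·BB·BB·BB·CA·BB·BB·BB·CA
    A ↦ CA
    B ↦ BB
    C ↦ BB

A->CA, B->BB, C->BB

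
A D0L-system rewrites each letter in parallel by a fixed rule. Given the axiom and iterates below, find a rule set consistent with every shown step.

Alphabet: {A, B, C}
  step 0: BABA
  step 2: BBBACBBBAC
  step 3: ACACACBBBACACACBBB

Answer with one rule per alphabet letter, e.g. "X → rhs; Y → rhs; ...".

  step 2 ⇒ step 3: BBBACBBBAC ⇒ AC·AC·AC·B·BB·AC·AC·AC·B·BB
    A ↦ B
    B ↦ AC
    C ↦ BB

A->B, B->AC, C->BB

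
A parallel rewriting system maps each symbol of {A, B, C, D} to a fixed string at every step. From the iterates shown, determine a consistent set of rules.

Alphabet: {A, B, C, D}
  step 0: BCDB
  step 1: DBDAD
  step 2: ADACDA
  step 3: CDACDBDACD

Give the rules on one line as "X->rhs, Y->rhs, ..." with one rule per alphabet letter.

  step 2 ⇒ step 3: ADACDA ⇒ CD·A·CD·BD·A·CD
    A ↦ CD
    C ↦ BD
    D ↦ A
  step 0 ⇒ step 1: BCDB ⇒ D·BD·A·D
    B ↦ D

A->CD, B->D, C->BD, D->A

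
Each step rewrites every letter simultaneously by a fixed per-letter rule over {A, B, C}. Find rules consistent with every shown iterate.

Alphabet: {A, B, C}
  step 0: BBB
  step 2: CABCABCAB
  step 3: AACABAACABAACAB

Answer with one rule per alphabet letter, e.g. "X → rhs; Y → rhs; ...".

  step 2 ⇒ step 3: CABCABCAB ⇒ AA·C·AB·AA·C·AB·AA·C·AB
    A ↦ C
    B ↦ AB
    C ↦ AA

A->C, B->AB, C->AA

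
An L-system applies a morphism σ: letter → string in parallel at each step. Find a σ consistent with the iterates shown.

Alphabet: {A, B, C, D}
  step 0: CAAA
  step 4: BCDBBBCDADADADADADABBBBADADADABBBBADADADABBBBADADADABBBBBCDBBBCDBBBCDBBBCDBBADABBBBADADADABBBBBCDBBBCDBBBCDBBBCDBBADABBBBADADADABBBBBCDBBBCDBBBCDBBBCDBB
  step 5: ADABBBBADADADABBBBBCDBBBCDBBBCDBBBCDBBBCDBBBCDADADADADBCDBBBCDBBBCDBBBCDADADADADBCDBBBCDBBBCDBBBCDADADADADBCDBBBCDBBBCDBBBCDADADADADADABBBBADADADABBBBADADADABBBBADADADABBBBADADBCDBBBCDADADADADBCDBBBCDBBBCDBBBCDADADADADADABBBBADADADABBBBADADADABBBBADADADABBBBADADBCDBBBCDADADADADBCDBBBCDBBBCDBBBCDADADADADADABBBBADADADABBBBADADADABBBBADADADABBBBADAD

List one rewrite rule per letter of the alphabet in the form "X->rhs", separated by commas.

  step 4 ⇒ step 5: BCDBBBCDADADADADADABBBBADADADABBBBADADADABBBBADADADABBBBBCDBBBCDBBBCDBBBCDBBADABBBBADADADABBBBBCDBBBCDBBBCDBBBCDBBADABBBBADADADABBBBBCDBBBCDBBBCDBBBCDBB ⇒ AD·ABB·BB·AD·AD·AD·ABB·BB·BCD·BB·BCD·BB·BCD·BB·BCD·BB·BCD·BB·BCD·AD·AD·AD·AD·BCD·BB·BCD·BB·BCD·BB·BCD·AD·AD·AD·AD·BCD·BB·BCD·BB·BCD·BB·BCD·AD·AD·AD·AD·BCD·BB·BCD·BB·BCD·BB·BCD·AD·AD·AD·AD·AD·ABB·BB·AD·AD·AD·ABB·BB·AD·AD·AD·ABB·BB·AD·AD·AD·ABB·BB·AD·AD·BCD·BB·BCD·AD·AD·AD·AD·BCD·BB·BCD·BB·BCD·BB·BCD·AD·AD·AD·AD·AD·ABB·BB·AD·AD·AD·ABB·BB·AD·AD·AD·ABB·BB·AD·AD·AD·ABB·BB·AD·AD·BCD·BB·BCD·AD·AD·AD·AD·BCD·BB·BCD·BB·BCD·BB·BCD·AD·AD·AD·AD·AD·ABB·BB·AD·AD·AD·ABB·BB·AD·AD·AD·ABB·BB·AD·AD·AD·ABB·BB·AD·AD
    A ↦ BCD
    B ↦ AD
    C ↦ ABB
    D ↦ BB

A->BCD, B->AD, C->ABB, D->BB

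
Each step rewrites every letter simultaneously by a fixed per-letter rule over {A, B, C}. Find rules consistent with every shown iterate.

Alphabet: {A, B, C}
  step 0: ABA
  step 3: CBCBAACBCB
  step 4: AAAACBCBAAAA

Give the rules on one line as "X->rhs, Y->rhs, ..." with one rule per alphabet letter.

A->CB, B->A, C->A

  step 3 ⇒ step 4: CBCBAACBCB ⇒ A·A·A·A·CB·CB·A·A·A·A
    A ↦ CB
    B ↦ A
    C ↦ A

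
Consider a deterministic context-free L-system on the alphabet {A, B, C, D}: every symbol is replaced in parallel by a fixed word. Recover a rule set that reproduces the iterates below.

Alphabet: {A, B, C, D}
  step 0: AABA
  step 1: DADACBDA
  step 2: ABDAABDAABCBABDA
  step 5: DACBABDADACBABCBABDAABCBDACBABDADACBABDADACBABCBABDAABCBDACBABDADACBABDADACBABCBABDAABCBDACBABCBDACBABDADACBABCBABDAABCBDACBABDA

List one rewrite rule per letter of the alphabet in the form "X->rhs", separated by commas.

A->DA, B->CB, C->AB, D->AB

  step 1 ⇒ step 2: DADACBDA ⇒ AB·DA·AB·DA·AB·CB·AB·DA
    A ↦ DA
    B ↦ CB
    C ↦ AB
    D ↦ AB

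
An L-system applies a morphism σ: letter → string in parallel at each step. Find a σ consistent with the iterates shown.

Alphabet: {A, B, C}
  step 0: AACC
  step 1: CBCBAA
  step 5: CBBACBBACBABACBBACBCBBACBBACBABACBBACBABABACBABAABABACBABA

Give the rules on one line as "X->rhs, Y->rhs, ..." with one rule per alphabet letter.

A->CB, B->BA, C->A

  step 0 ⇒ step 1: AACC ⇒ CB·CB·A·A
    A ↦ CB
    C ↦ A
    B ↦ BA  (constrained at step 1)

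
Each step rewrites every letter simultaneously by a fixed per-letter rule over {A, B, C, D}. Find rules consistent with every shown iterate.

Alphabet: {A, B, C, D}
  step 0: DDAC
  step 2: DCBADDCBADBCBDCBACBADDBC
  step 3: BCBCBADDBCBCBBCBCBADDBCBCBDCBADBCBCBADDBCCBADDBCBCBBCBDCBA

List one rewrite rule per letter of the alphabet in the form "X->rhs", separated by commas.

A->DBC, B->D, C->CBA, D->BCB

  step 2 ⇒ step 3: DCBADDCBADBCBDCBACBADDBC ⇒ BCB·CBA·D·DBC·BCB·BCB·CBA·D·DBC·BCB·D·CBA·D·BCB·CBA·D·DBC·CBA·D·DBC·BCB·BCB·D·CBA
    A ↦ DBC
    B ↦ D
    C ↦ CBA
    D ↦ BCB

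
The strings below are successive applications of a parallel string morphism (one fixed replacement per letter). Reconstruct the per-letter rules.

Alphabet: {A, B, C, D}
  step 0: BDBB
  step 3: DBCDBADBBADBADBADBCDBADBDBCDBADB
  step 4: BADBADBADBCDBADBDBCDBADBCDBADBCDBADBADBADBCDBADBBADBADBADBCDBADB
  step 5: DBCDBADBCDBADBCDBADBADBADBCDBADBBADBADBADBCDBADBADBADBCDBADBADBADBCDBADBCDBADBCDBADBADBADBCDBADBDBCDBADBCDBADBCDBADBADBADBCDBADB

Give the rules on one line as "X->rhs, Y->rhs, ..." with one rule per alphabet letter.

  step 4 ⇒ step 5: BADBADBADBCDBADBDBCDBADBCDBADBCDBADBADBADBCDBADBBADBADBADBCDBADB ⇒ DB·CD·BA·DB·CD·BA·DB·CD·BA·DB·AD·BA·DB·CD·BA·DB·BA·DB·AD·BA·DB·CD·BA·DB·AD·BA·DB·CD·BA·DB·AD·BA·DB·CD·BA·DB·CD·BA·DB·CD·BA·DB·AD·BA·DB·CD·BA·DB·DB·CD·BA·DB·CD·BA·DB·CD·BA·DB·AD·BA·DB·CD·BA·DB
    A ↦ CD
    B ↦ DB
    C ↦ AD
    D ↦ BA

A->CD, B->DB, C->AD, D->BA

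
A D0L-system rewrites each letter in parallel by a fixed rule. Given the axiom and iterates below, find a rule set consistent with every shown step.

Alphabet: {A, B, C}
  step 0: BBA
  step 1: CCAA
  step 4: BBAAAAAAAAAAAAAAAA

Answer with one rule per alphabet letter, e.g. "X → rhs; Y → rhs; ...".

  step 0 ⇒ step 1: BBA ⇒ C·C·AA
    A ↦ AA
    B ↦ C
    C ↦ B  (constrained at step 1)

A->AA, B->C, C->B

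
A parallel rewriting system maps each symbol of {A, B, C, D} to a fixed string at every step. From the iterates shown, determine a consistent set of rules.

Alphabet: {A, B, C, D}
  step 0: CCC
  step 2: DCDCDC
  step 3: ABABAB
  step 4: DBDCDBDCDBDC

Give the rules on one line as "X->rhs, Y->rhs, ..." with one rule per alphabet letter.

A->DB, B->DC, C->B, D->A

  step 3 ⇒ step 4: ABABAB ⇒ DB·DC·DB·DC·DB·DC
    A ↦ DB
    B ↦ DC
  step 2 ⇒ step 3: DCDCDC ⇒ A·B·A·B·A·B
    C ↦ B
  step 2 ⇒ step 3: DCDCDC ⇒ A·B·A·B·A·B
    D ↦ A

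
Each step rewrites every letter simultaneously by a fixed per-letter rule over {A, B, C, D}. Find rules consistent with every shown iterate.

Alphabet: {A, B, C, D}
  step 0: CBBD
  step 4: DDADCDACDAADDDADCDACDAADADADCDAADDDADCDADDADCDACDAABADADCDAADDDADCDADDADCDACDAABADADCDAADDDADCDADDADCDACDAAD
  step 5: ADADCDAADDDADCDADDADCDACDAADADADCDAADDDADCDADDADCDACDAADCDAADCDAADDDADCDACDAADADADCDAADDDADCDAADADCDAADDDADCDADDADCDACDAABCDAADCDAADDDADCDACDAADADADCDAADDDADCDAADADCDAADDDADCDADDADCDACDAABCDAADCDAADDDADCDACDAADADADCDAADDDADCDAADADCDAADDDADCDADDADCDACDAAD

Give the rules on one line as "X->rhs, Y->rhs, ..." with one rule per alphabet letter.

  step 4 ⇒ step 5: DDADCDACDAADDDADCDACDAADADADCDAADDDADCDADDADCDACDAABADADCDAADDDADCDADDADCDACDAABADADCDAADDDADCDADDADCDACDAAD ⇒ AD·AD·CDA·AD·DD·AD·CDA·DD·AD·CDA·CDA·AD·AD·AD·CDA·AD·DD·AD·CDA·DD·AD·CDA·CDA·AD·CDA·AD·CDA·AD·DD·AD·CDA·CDA·AD·AD·AD·CDA·AD·DD·AD·CDA·AD·AD·CDA·AD·DD·AD·CDA·DD·AD·CDA·CDA·AB·CDA·AD·CDA·AD·DD·AD·CDA·CDA·AD·AD·AD·CDA·AD·DD·AD·CDA·AD·AD·CDA·AD·DD·AD·CDA·DD·AD·CDA·CDA·AB·CDA·AD·CDA·AD·DD·AD·CDA·CDA·AD·AD·AD·CDA·AD·DD·AD·CDA·AD·AD·CDA·AD·DD·AD·CDA·DD·AD·CDA·CDA·AD
    A ↦ CDA
    B ↦ AB
    C ↦ DD
    D ↦ AD

A->CDA, B->AB, C->DD, D->AD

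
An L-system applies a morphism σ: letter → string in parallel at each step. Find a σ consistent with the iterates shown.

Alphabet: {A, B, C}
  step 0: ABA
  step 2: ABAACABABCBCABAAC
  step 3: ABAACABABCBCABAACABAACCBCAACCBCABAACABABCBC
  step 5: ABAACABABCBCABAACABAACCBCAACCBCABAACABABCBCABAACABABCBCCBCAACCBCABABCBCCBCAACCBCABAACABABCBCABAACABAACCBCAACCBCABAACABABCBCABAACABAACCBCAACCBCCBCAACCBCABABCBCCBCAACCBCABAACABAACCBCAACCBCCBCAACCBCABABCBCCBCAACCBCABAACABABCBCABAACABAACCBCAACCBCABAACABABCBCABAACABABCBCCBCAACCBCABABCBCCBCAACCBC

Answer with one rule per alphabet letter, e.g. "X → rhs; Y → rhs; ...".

  step 2 ⇒ step 3: ABAACABABCBCABAAC ⇒ AB·AAC·AB·AB·CBC·AB·AAC·AB·AAC·CBC·AAC·CBC·AB·AAC·AB·AB·CBC
    A ↦ AB
    B ↦ AAC
    C ↦ CBC

A->AB, B->AAC, C->CBC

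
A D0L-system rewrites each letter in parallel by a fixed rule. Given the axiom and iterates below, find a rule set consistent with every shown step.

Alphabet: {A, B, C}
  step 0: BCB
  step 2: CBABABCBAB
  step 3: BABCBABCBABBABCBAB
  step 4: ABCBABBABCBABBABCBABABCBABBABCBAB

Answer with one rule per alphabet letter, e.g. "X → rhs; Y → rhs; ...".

  step 3 ⇒ step 4: BABCBABCBABBABCBAB ⇒ AB·CB·AB·B·AB·CB·AB·B·AB·CB·AB·AB·CB·AB·B·AB·CB·AB
    A ↦ CB
    B ↦ AB
    C ↦ B

A->CB, B->AB, C->B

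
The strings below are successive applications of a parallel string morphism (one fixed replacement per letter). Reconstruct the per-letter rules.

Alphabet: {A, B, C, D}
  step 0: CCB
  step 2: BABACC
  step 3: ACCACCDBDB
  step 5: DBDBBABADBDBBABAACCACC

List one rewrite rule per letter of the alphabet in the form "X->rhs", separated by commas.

  step 2 ⇒ step 3: BABACC ⇒ A·CC·A·CC·DB·DB
    A ↦ CC
    B ↦ A
    C ↦ DB
    D ↦ B  (constrained at step 3)

A->CC, B->A, C->DB, D->B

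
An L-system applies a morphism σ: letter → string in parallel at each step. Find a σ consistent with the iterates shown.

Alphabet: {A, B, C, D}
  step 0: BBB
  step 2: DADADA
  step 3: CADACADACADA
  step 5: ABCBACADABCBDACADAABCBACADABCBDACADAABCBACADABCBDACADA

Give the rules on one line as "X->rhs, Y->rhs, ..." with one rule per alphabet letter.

A->DA, B->A, C->BCB, D->CA

  step 2 ⇒ step 3: DADADA ⇒ CA·DA·CA·DA·CA·DA
    A ↦ DA
    D ↦ CA
    B ↦ A  (constrained at step 0)
    C ↦ BCB  (constrained at step 3)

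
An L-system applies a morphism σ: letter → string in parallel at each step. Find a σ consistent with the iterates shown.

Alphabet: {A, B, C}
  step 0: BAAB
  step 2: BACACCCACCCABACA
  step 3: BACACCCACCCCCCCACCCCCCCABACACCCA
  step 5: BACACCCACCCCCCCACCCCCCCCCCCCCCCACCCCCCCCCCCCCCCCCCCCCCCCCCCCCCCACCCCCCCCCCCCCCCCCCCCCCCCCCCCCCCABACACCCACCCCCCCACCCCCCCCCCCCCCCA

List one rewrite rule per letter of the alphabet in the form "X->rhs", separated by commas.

A->CA, B->BA, C->CC

  step 2 ⇒ step 3: BACACCCACCCABACA ⇒ BA·CA·CC·CA·CC·CC·CC·CA·CC·CC·CC·CA·BA·CA·CC·CA
    A ↦ CA
    B ↦ BA
    C ↦ CC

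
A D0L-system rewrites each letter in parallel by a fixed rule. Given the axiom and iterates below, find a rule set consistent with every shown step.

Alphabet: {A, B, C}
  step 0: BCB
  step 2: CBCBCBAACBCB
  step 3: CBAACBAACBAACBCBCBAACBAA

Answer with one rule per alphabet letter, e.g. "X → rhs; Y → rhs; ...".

A->CB, B->AA, C->CB

  step 2 ⇒ step 3: CBCBCBAACBCB ⇒ CB·AA·CB·AA·CB·AA·CB·CB·CB·AA·CB·AA
    A ↦ CB
    B ↦ AA
    C ↦ CB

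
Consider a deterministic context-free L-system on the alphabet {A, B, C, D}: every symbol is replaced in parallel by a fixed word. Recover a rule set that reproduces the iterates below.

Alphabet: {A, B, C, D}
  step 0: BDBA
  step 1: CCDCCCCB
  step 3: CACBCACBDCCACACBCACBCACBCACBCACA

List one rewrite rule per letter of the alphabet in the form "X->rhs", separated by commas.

A->CB, B->CC, C->CA, D->DC

  step 0 ⇒ step 1: BDBA ⇒ CC·DC·CC·CB
    A ↦ CB
    B ↦ CC
    D ↦ DC
    C ↦ CA  (constrained at step 1)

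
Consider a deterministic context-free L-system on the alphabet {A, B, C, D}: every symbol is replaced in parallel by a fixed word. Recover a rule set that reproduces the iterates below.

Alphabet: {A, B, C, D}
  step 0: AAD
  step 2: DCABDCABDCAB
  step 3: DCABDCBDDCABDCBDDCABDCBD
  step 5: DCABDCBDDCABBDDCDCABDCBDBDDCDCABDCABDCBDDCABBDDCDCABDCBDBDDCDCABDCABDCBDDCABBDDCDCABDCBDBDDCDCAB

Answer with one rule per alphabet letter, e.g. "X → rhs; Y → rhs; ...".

A->DC, B->BD, C->AB, D->DC

  step 2 ⇒ step 3: DCABDCABDCAB ⇒ DC·AB·DC·BD·DC·AB·DC·BD·DC·AB·DC·BD
    A ↦ DC
    B ↦ BD
    C ↦ AB
    D ↦ DC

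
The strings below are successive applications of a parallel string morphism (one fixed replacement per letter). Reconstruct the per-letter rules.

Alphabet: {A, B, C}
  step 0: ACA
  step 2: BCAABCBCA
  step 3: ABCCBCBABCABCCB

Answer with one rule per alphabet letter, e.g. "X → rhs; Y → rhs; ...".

A->CB, B->A, C->BC

  step 2 ⇒ step 3: BCAABCBCA ⇒ A·BC·CB·CB·A·BC·A·BC·CB
    A ↦ CB
    B ↦ A
    C ↦ BC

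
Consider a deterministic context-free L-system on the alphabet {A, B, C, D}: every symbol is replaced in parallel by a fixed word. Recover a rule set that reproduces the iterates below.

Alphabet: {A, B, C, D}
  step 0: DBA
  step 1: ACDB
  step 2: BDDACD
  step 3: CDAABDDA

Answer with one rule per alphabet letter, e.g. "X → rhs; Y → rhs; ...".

A->B, B->CD, C->DD, D->A

  step 2 ⇒ step 3: BDDACD ⇒ CD·A·A·B·DD·A
    A ↦ B
    B ↦ CD
    C ↦ DD
    D ↦ A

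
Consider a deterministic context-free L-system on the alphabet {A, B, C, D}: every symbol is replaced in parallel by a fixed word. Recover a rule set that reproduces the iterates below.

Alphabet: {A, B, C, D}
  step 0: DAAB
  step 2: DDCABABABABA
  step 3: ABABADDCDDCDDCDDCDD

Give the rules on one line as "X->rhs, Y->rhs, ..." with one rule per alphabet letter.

  step 2 ⇒ step 3: DDCABABABABA ⇒ AB·AB·A·DD·C·DD·C·DD·C·DD·C·DD
    A ↦ DD
    B ↦ C
    C ↦ A
    D ↦ AB

A->DD, B->C, C->A, D->AB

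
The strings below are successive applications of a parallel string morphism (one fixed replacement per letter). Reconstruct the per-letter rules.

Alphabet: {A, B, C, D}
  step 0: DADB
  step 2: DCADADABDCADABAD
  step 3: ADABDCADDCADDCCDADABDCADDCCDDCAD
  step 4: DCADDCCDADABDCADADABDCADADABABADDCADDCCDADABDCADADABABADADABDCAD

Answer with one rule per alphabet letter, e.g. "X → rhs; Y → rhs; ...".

  step 3 ⇒ step 4: ADABDCADDCADDCCDADABDCADDCCDDCAD ⇒ DC·AD·DC·CD·AD·AB·DC·AD·AD·AB·DC·AD·AD·AB·AB·AD·DC·AD·DC·CD·AD·AB·DC·AD·AD·AB·AB·AD·AD·AB·DC·AD
    A ↦ DC
    B ↦ CD
    C ↦ AB
    D ↦ AD

A->DC, B->CD, C->AB, D->AD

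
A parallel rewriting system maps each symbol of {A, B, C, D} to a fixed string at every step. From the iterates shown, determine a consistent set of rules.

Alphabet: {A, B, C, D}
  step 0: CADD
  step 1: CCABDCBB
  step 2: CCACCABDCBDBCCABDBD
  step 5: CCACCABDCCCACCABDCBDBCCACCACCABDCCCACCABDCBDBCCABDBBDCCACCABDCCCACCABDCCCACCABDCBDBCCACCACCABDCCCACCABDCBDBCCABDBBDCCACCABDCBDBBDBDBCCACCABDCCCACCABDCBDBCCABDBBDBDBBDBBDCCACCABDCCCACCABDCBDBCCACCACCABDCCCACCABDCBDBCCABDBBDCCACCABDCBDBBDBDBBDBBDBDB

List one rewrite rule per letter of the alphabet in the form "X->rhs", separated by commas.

  step 1 ⇒ step 2: CCABDCBB ⇒ CCA·CCA·BDC·BD·B·CCA·BD·BD
    A ↦ BDC
    B ↦ BD
    C ↦ CCA
    D ↦ B

A->BDC, B->BD, C->CCA, D->B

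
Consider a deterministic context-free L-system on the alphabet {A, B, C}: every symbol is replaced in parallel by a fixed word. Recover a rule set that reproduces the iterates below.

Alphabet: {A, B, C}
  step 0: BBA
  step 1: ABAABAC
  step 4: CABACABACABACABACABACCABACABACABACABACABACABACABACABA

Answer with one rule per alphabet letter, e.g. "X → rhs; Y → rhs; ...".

A->C, B->ABA, C->ABA

  step 0 ⇒ step 1: BBA ⇒ ABA·ABA·C
    A ↦ C
    B ↦ ABA
    C ↦ ABA  (constrained at step 1)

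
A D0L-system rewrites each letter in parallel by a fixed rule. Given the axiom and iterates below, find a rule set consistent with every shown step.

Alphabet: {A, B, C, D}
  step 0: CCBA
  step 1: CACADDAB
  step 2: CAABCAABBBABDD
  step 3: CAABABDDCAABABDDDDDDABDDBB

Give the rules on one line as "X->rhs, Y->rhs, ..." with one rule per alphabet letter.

  step 2 ⇒ step 3: CAABCAABBBABDD ⇒ CA·AB·AB·DD·CA·AB·AB·DD·DD·DD·AB·DD·B·B
    A ↦ AB
    B ↦ DD
    C ↦ CA
    D ↦ B

A->AB, B->DD, C->CA, D->B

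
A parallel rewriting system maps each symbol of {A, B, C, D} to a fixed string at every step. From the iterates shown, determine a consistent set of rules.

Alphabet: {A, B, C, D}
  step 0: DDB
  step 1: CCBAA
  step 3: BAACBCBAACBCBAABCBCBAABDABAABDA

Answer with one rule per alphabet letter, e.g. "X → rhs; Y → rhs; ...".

A->BC, B->BAA, C->BDA, D->C

  step 0 ⇒ step 1: DDB ⇒ C·C·BAA
    B ↦ BAA
    D ↦ C
    A ↦ BC  (constrained at step 1)
    C ↦ BDA  (constrained at step 1)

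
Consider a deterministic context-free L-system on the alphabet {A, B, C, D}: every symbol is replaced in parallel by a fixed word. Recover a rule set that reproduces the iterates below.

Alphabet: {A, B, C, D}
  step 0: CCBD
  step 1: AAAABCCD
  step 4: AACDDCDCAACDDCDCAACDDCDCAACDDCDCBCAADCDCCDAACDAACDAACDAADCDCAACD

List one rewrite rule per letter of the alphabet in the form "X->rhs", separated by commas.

  step 0 ⇒ step 1: CCBD ⇒ AA·AA·BC·CD
    B ↦ BC
    C ↦ AA
    D ↦ CD
    A ↦ DC  (constrained at step 1)

A->DC, B->BC, C->AA, D->CD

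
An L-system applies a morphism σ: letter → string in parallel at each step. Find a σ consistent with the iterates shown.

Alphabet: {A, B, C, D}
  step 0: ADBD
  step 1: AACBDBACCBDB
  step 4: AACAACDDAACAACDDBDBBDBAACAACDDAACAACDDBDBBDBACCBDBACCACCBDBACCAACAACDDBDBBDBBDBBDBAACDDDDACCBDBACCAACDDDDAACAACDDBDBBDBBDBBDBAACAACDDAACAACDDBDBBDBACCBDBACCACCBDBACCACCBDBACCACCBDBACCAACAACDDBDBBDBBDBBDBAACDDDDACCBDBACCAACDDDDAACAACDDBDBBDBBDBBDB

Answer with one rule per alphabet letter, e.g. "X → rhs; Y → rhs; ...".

A->AAC, B->ACC, C->DD, D->BDB

  step 0 ⇒ step 1: ADBD ⇒ AAC·BDB·ACC·BDB
    A ↦ AAC
    B ↦ ACC
    D ↦ BDB
    C ↦ DD  (constrained at step 1)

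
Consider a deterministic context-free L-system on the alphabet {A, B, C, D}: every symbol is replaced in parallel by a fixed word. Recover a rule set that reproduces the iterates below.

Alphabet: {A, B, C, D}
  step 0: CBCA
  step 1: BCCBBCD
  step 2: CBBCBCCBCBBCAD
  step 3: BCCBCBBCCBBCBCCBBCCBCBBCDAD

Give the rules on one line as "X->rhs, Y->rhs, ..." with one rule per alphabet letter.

  step 2 ⇒ step 3: CBBCBCCBCBBCAD ⇒ BC·CB·CB·BC·CB·BC·BC·CB·BC·CB·CB·BC·D·AD
    A ↦ D
    B ↦ CB
    C ↦ BC
    D ↦ AD

A->D, B->CB, C->BC, D->AD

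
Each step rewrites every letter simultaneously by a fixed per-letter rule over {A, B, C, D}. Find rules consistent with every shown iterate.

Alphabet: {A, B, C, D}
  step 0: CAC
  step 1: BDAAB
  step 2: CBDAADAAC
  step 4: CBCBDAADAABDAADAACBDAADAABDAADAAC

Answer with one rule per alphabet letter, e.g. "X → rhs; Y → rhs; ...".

A->DAA, B->C, C->B, D->B

  step 1 ⇒ step 2: BDAAB ⇒ C·B·DAA·DAA·C
    A ↦ DAA
    B ↦ C
    D ↦ B
  step 0 ⇒ step 1: CAC ⇒ B·DAA·B
    C ↦ B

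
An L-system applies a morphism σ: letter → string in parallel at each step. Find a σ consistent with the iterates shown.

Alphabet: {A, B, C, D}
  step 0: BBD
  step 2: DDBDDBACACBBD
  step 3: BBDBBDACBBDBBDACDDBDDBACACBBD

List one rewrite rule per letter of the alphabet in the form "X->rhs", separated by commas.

  step 2 ⇒ step 3: DDBDDBACACBBD ⇒ BBD·BBD·AC·BBD·BBD·AC·D·DB·D·DB·AC·AC·BBD
    A ↦ D
    B ↦ AC
    C ↦ DB
    D ↦ BBD

A->D, B->AC, C->DB, D->BBD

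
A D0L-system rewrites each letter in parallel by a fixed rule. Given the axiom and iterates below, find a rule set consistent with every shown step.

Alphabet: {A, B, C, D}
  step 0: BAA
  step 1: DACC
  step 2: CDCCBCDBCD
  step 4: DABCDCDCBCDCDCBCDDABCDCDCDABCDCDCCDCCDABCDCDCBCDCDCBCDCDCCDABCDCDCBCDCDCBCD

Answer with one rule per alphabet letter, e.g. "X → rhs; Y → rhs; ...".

  step 1 ⇒ step 2: DACC ⇒ CDC·C·BCD·BCD
    A ↦ C
    C ↦ BCD
    D ↦ CDC
  step 0 ⇒ step 1: BAA ⇒ DA·C·C
    B ↦ DA

A->C, B->DA, C->BCD, D->CDC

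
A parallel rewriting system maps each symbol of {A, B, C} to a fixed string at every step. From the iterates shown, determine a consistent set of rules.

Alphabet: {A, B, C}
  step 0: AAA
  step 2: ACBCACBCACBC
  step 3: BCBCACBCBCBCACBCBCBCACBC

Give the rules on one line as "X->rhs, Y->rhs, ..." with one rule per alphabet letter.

  step 2 ⇒ step 3: ACBCACBCACBC ⇒ BC·BC·AC·BC·BC·BC·AC·BC·BC·BC·AC·BC
    A ↦ BC
    B ↦ AC
    C ↦ BC

A->BC, B->AC, C->BC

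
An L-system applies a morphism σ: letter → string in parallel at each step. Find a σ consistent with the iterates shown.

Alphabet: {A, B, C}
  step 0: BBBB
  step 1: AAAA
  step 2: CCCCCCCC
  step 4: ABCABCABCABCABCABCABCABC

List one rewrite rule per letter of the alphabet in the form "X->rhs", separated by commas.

  step 1 ⇒ step 2: AAAA ⇒ CC·CC·CC·CC
    A ↦ CC
  step 0 ⇒ step 1: BBBB ⇒ A·A·A·A
    B ↦ A
    C ↦ BC  (constrained at step 2)

A->CC, B->A, C->BC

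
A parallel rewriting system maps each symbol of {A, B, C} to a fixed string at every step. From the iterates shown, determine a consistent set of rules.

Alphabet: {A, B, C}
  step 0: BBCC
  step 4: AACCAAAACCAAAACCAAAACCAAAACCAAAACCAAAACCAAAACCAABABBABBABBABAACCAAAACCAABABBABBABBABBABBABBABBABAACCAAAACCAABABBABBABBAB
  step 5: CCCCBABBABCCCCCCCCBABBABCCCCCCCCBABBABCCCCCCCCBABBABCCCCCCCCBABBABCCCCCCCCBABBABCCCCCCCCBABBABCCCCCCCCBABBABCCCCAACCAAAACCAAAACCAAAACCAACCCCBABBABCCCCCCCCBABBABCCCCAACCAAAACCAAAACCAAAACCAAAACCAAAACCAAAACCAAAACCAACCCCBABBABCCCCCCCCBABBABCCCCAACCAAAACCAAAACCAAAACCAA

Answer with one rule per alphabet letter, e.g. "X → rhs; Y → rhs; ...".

A->CC, B->AA, C->BAB

  step 4 ⇒ step 5: AACCAAAACCAAAACCAAAACCAAAACCAAAACCAAAACCAAAACCAABABBABBABBABAACCAAAACCAABABBABBABBABBABBABBABBABAACCAAAACCAABABBABBABBAB ⇒ CC·CC·BAB·BAB·CC·CC·CC·CC·BAB·BAB·CC·CC·CC·CC·BAB·BAB·CC·CC·CC·CC·BAB·BAB·CC·CC·CC·CC·BAB·BAB·CC·CC·CC·CC·BAB·BAB·CC·CC·CC·CC·BAB·BAB·CC·CC·CC·CC·BAB·BAB·CC·CC·AA·CC·AA·AA·CC·AA·AA·CC·AA·AA·CC·AA·CC·CC·BAB·BAB·CC·CC·CC·CC·BAB·BAB·CC·CC·AA·CC·AA·AA·CC·AA·AA·CC·AA·AA·CC·AA·AA·CC·AA·AA·CC·AA·AA·CC·AA·AA·CC·AA·CC·CC·BAB·BAB·CC·CC·CC·CC·BAB·BAB·CC·CC·AA·CC·AA·AA·CC·AA·AA·CC·AA·AA·CC·AA
    A ↦ CC
    B ↦ AA
    C ↦ BAB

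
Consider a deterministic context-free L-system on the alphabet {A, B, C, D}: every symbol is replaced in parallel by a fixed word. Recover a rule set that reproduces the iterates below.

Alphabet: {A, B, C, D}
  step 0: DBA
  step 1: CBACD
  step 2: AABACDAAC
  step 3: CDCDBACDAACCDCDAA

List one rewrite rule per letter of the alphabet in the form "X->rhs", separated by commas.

A->CD, B->BA, C->AA, D->C

  step 2 ⇒ step 3: AABACDAAC ⇒ CD·CD·BA·CD·AA·C·CD·CD·AA
    A ↦ CD
    B ↦ BA
    C ↦ AA
    D ↦ C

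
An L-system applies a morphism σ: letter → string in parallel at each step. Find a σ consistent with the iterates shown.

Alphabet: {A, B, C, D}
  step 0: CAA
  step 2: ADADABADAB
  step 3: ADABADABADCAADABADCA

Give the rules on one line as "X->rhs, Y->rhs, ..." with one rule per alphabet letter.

A->AD, B->CA, C->A, D->AB

  step 2 ⇒ step 3: ADADABADAB ⇒ AD·AB·AD·AB·AD·CA·AD·AB·AD·CA
    A ↦ AD
    B ↦ CA
    D ↦ AB
    C ↦ A  (constrained at step 0)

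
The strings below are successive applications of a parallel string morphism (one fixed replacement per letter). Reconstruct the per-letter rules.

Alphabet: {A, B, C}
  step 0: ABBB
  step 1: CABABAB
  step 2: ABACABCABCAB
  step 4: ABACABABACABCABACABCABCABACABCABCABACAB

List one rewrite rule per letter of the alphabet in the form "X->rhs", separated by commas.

  step 1 ⇒ step 2: CABABAB ⇒ ABA·C·AB·C·AB·C·AB
    A ↦ C
    B ↦ AB
    C ↦ ABA

A->C, B->AB, C->ABA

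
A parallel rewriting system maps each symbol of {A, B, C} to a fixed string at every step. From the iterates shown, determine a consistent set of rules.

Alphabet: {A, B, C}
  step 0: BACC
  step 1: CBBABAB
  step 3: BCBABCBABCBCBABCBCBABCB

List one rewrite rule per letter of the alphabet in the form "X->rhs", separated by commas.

A->B, B->CB, C->AB

  step 0 ⇒ step 1: BACC ⇒ CB·B·AB·AB
    A ↦ B
    B ↦ CB
    C ↦ AB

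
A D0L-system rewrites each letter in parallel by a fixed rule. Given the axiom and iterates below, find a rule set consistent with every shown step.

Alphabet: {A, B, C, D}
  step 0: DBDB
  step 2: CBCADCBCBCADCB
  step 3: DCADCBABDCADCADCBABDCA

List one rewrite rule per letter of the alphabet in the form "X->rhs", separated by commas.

  step 2 ⇒ step 3: CBCADCBCBCADCB ⇒ D·CA·D·CB·AB·D·CA·D·CA·D·CB·AB·D·CA
    A ↦ CB
    B ↦ CA
    C ↦ D
    D ↦ AB

A->CB, B->CA, C->D, D->AB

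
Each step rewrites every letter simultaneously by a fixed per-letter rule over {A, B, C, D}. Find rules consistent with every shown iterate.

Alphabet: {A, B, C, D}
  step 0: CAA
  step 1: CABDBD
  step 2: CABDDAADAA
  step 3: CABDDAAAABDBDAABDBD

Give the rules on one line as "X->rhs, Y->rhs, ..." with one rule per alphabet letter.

  step 2 ⇒ step 3: CABDDAADAA ⇒ CA·BD·D·AA·AA·BD·BD·AA·BD·BD
    A ↦ BD
    B ↦ D
    C ↦ CA
    D ↦ AA

A->BD, B->D, C->CA, D->AA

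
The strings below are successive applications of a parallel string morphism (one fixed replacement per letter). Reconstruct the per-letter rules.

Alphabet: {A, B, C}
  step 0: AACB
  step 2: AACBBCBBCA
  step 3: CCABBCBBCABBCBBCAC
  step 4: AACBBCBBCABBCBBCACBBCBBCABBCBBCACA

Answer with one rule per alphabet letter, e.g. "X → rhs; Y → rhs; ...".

A->C, B->BBC, C->A

  step 3 ⇒ step 4: CCABBCBBCABBCBBCAC ⇒ A·A·C·BBC·BBC·A·BBC·BBC·A·C·BBC·BBC·A·BBC·BBC·A·C·A
    A ↦ C
    B ↦ BBC
    C ↦ A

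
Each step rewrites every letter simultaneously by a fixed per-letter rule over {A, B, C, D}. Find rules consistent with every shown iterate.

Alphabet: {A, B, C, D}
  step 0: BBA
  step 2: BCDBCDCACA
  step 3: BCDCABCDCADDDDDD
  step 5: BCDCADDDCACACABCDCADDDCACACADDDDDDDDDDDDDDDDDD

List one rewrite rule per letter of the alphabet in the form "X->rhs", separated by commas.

A->DD, B->BC, C->D, D->CA

  step 2 ⇒ step 3: BCDBCDCACA ⇒ BC·D·CA·BC·D·CA·D·DD·D·DD
    A ↦ DD
    B ↦ BC
    C ↦ D
    D ↦ CA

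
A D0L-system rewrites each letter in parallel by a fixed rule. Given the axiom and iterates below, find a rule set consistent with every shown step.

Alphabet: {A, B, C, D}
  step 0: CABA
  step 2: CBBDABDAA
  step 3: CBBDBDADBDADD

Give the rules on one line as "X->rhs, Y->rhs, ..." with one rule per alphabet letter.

  step 2 ⇒ step 3: CBBDABDAA ⇒ CB·BD·BD·A·D·BD·A·D·D
    A ↦ D
    B ↦ BD
    C ↦ CB
    D ↦ A

A->D, B->BD, C->CB, D->A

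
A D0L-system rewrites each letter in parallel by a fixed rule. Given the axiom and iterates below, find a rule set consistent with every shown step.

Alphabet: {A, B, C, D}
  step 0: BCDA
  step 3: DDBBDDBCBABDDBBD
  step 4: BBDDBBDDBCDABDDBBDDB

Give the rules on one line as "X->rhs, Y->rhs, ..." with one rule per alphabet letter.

  step 3 ⇒ step 4: DDBBDDBCBABDDBBD ⇒ B·B·D·D·B·B·D·DBC·D·ABD·D·B·B·D·D·B
    A ↦ ABD
    B ↦ D
    C ↦ DBC
    D ↦ B

A->ABD, B->D, C->DBC, D->B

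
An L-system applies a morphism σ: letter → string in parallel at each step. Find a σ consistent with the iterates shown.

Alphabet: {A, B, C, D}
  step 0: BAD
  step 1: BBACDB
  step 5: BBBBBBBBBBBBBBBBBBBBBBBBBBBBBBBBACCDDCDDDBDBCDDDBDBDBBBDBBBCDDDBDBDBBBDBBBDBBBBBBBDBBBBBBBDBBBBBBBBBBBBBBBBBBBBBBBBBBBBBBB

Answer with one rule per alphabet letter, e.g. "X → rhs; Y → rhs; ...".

  step 0 ⇒ step 1: BAD ⇒ BB·AC·DB
    A ↦ AC
    B ↦ BB
    D ↦ DB
    C ↦ CDD  (constrained at step 1)

A->AC, B->BB, C->CDD, D->DB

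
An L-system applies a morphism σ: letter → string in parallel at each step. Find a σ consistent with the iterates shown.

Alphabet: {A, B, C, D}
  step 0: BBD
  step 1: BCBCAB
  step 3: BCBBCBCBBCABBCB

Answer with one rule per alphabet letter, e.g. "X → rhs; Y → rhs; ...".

  step 0 ⇒ step 1: BBD ⇒ BC·BC·AB
    B ↦ BC
    D ↦ AB
    A ↦ D  (constrained at step 1)
    C ↦ B  (constrained at step 1)

A->D, B->BC, C->B, D->AB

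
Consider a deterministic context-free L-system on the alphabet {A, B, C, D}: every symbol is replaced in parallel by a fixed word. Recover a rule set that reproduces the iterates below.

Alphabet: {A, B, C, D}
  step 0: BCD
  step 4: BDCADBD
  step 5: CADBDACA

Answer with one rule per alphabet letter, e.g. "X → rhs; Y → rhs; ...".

A->BD, B->C, C->D, D->A

  step 4 ⇒ step 5: BDCADBD ⇒ C·A·D·BD·A·C·A
    A ↦ BD
    B ↦ C
    C ↦ D
    D ↦ A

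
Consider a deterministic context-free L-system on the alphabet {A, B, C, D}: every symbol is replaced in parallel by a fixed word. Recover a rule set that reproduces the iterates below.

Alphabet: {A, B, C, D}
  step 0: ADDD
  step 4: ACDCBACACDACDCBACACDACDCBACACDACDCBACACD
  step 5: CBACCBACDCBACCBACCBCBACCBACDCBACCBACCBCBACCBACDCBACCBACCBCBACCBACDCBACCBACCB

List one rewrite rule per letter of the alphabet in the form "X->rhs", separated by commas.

  step 4 ⇒ step 5: ACDCBACACDACDCBACACDACDCBACACDACDCBACACD ⇒ CB·AC·CB·AC·D·CB·AC·CB·AC·CB·CB·AC·CB·AC·D·CB·AC·CB·AC·CB·CB·AC·CB·AC·D·CB·AC·CB·AC·CB·CB·AC·CB·AC·D·CB·AC·CB·AC·CB
    A ↦ CB
    B ↦ D
    C ↦ AC
    D ↦ CB

A->CB, B->D, C->AC, D->CB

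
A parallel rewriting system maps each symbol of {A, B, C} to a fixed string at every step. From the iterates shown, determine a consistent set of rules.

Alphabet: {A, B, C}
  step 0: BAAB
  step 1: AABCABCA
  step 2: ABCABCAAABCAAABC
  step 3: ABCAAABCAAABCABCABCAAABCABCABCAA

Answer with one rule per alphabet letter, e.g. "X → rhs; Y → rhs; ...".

A->ABC, B->A, C->A

  step 2 ⇒ step 3: ABCABCAAABCAAABC ⇒ ABC·A·A·ABC·A·A·ABC·ABC·ABC·A·A·ABC·ABC·ABC·A·A
    A ↦ ABC
    B ↦ A
    C ↦ A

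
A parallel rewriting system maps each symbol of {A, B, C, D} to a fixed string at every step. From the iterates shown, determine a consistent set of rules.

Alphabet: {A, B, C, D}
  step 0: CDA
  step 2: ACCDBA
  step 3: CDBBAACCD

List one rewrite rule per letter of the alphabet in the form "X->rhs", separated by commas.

  step 2 ⇒ step 3: ACCDBA ⇒ CD·B·B·A·AC·CD
    A ↦ CD
    B ↦ AC
    C ↦ B
    D ↦ A

A->CD, B->AC, C->B, D->A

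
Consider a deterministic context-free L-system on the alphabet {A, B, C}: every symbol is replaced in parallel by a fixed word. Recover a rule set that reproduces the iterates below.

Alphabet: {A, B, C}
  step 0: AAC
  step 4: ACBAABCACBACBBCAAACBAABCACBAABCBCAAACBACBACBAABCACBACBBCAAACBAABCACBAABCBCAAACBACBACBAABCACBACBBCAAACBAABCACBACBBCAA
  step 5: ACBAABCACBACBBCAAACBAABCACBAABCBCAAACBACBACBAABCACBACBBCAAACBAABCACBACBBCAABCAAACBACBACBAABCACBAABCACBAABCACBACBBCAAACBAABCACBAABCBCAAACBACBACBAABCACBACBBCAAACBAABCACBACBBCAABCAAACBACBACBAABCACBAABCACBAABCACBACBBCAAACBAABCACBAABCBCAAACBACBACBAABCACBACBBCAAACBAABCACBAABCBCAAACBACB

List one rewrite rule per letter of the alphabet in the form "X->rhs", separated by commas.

A->ACB, B->BC, C->AA

  step 4 ⇒ step 5: ACBAABCACBACBBCAAACBAABCACBAABCBCAAACBACBACBAABCACBACBBCAAACBAABCACBAABCBCAAACBACBACBAABCACBACBBCAAACBAABCACBACBBCAA ⇒ ACB·AA·BC·ACB·ACB·BC·AA·ACB·AA·BC·ACB·AA·BC·BC·AA·ACB·ACB·ACB·AA·BC·ACB·ACB·BC·AA·ACB·AA·BC·ACB·ACB·BC·AA·BC·AA·ACB·ACB·ACB·AA·BC·ACB·AA·BC·ACB·AA·BC·ACB·ACB·BC·AA·ACB·AA·BC·ACB·AA·BC·BC·AA·ACB·ACB·ACB·AA·BC·ACB·ACB·BC·AA·ACB·AA·BC·ACB·ACB·BC·AA·BC·AA·ACB·ACB·ACB·AA·BC·ACB·AA·BC·ACB·AA·BC·ACB·ACB·BC·AA·ACB·AA·BC·ACB·AA·BC·BC·AA·ACB·ACB·ACB·AA·BC·ACB·ACB·BC·AA·ACB·AA·BC·ACB·AA·BC·BC·AA·ACB·ACB
    A ↦ ACB
    B ↦ BC
    C ↦ AA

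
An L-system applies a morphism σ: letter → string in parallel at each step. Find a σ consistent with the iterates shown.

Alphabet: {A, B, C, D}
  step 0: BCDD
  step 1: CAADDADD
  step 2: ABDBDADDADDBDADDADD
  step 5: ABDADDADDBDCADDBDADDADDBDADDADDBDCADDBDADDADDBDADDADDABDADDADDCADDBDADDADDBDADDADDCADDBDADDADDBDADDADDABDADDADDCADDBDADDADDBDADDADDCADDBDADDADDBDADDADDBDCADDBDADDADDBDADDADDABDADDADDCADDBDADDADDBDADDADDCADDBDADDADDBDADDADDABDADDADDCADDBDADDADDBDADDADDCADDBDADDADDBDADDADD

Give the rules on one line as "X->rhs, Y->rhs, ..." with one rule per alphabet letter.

  step 1 ⇒ step 2: CAADDADD ⇒ A·BD·BD·ADD·ADD·BD·ADD·ADD
    A ↦ BD
    C ↦ A
    D ↦ ADD
  step 0 ⇒ step 1: BCDD ⇒ C·A·ADD·ADD
    B ↦ C

A->BD, B->C, C->A, D->ADD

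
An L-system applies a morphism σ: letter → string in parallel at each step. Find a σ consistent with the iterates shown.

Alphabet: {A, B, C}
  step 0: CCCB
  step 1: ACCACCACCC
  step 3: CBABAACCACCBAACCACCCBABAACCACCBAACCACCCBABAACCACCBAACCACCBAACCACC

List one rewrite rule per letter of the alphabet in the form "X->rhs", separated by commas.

A->BA, B->C, C->ACC

  step 0 ⇒ step 1: CCCB ⇒ ACC·ACC·ACC·C
    B ↦ C
    C ↦ ACC
    A ↦ BA  (constrained at step 1)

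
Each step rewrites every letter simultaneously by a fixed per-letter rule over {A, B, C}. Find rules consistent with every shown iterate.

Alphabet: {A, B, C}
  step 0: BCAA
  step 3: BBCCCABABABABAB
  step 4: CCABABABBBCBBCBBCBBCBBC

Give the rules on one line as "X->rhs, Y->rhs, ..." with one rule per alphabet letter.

  step 3 ⇒ step 4: BBCCCABABABABAB ⇒ C·C·AB·AB·AB·BB·C·BB·C·BB·C·BB·C·BB·C
    A ↦ BB
    B ↦ C
    C ↦ AB

A->BB, B->C, C->AB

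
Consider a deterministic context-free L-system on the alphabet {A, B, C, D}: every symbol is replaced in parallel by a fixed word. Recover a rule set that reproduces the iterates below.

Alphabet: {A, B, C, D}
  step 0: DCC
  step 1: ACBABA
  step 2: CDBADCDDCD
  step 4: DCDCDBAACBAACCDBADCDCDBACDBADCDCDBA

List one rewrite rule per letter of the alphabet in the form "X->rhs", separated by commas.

  step 1 ⇒ step 2: ACBABA ⇒ CD·BA·D·CD·D·CD
    A ↦ CD
    B ↦ D
    C ↦ BA
  step 0 ⇒ step 1: DCC ⇒ AC·BA·BA
    D ↦ AC

A->CD, B->D, C->BA, D->AC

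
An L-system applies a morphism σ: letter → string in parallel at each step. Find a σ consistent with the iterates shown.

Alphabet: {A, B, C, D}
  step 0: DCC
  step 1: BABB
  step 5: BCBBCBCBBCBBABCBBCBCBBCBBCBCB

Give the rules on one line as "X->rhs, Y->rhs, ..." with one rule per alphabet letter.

A->D, B->BC, C->B, D->BA

  step 0 ⇒ step 1: DCC ⇒ BA·B·B
    C ↦ B
    D ↦ BA
    A ↦ D  (constrained at step 1)
    B ↦ BC  (constrained at step 1)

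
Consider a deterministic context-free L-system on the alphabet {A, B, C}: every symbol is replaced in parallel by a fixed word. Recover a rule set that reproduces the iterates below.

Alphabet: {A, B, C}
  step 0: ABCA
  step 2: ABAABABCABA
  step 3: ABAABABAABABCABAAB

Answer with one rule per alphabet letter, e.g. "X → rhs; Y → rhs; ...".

A->AB, B->A, C->BC

  step 2 ⇒ step 3: ABAABABCABA ⇒ AB·A·AB·AB·A·AB·A·BC·AB·A·AB
    A ↦ AB
    B ↦ A
    C ↦ BC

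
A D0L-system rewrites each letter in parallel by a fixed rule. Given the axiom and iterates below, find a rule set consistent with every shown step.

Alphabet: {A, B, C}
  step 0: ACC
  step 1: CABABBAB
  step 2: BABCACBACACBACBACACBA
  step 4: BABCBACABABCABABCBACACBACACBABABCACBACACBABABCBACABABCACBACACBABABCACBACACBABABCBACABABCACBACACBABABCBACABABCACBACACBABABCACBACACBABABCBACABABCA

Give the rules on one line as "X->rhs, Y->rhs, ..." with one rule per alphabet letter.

  step 1 ⇒ step 2: CABABBAB ⇒ BAB·CA·CBA·CA·CBA·CBA·CA·CBA
    A ↦ CA
    B ↦ CBA
    C ↦ BAB

A->CA, B->CBA, C->BAB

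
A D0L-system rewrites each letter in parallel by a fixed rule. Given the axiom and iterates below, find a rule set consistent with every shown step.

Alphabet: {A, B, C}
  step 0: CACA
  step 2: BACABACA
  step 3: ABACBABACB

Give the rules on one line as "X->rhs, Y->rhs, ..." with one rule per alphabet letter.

A->B, B->A, C->AC

  step 2 ⇒ step 3: BACABACA ⇒ A·B·AC·B·A·B·AC·B
    A ↦ B
    B ↦ A
    C ↦ AC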